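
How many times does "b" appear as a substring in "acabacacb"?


Searching for "b" in "acabacacb"
Scanning each position:
  Position 0: "a" => no
  Position 1: "c" => no
  Position 2: "a" => no
  Position 3: "b" => MATCH
  Position 4: "a" => no
  Position 5: "c" => no
  Position 6: "a" => no
  Position 7: "c" => no
  Position 8: "b" => MATCH
Total occurrences: 2

2


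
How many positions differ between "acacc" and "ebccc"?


Comparing "acacc" and "ebccc" position by position:
  Position 0: 'a' vs 'e' => DIFFER
  Position 1: 'c' vs 'b' => DIFFER
  Position 2: 'a' vs 'c' => DIFFER
  Position 3: 'c' vs 'c' => same
  Position 4: 'c' vs 'c' => same
Positions that differ: 3

3


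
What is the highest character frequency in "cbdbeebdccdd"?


Input: cbdbeebdccdd
Character counts:
  'b': 3
  'c': 3
  'd': 4
  'e': 2
Maximum frequency: 4

4


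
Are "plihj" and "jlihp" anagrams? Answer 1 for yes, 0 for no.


Strings: "plihj", "jlihp"
Sorted first:  hijlp
Sorted second: hijlp
Sorted forms match => anagrams

1


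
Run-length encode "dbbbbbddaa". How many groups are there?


Input: dbbbbbddaa
Scanning for consecutive runs:
  Group 1: 'd' x 1 (positions 0-0)
  Group 2: 'b' x 5 (positions 1-5)
  Group 3: 'd' x 2 (positions 6-7)
  Group 4: 'a' x 2 (positions 8-9)
Total groups: 4

4


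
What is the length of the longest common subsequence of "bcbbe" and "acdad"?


LCS of "bcbbe" and "acdad"
DP table:
           a    c    d    a    d
      0    0    0    0    0    0
  b   0    0    0    0    0    0
  c   0    0    1    1    1    1
  b   0    0    1    1    1    1
  b   0    0    1    1    1    1
  e   0    0    1    1    1    1
LCS length = dp[5][5] = 1

1


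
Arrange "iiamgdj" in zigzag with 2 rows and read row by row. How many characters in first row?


Zigzag "iiamgdj" into 2 rows:
Placing characters:
  'i' => row 0
  'i' => row 1
  'a' => row 0
  'm' => row 1
  'g' => row 0
  'd' => row 1
  'j' => row 0
Rows:
  Row 0: "iagj"
  Row 1: "imd"
First row length: 4

4


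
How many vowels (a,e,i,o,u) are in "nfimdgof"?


Input: nfimdgof
Checking each character:
  'n' at position 0: consonant
  'f' at position 1: consonant
  'i' at position 2: vowel (running total: 1)
  'm' at position 3: consonant
  'd' at position 4: consonant
  'g' at position 5: consonant
  'o' at position 6: vowel (running total: 2)
  'f' at position 7: consonant
Total vowels: 2

2


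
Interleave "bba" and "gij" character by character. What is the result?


Interleaving "bba" and "gij":
  Position 0: 'b' from first, 'g' from second => "bg"
  Position 1: 'b' from first, 'i' from second => "bi"
  Position 2: 'a' from first, 'j' from second => "aj"
Result: bgbiaj

bgbiaj


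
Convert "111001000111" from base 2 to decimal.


Input: "111001000111" in base 2
Positional expansion:
  Digit '1' (value 1) x 2^11 = 2048
  Digit '1' (value 1) x 2^10 = 1024
  Digit '1' (value 1) x 2^9 = 512
  Digit '0' (value 0) x 2^8 = 0
  Digit '0' (value 0) x 2^7 = 0
  Digit '1' (value 1) x 2^6 = 64
  Digit '0' (value 0) x 2^5 = 0
  Digit '0' (value 0) x 2^4 = 0
  Digit '0' (value 0) x 2^3 = 0
  Digit '1' (value 1) x 2^2 = 4
  Digit '1' (value 1) x 2^1 = 2
  Digit '1' (value 1) x 2^0 = 1
Sum = 3655

3655


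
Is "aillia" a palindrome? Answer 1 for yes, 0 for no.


Input: aillia
Reversed: aillia
  Compare pos 0 ('a') with pos 5 ('a'): match
  Compare pos 1 ('i') with pos 4 ('i'): match
  Compare pos 2 ('l') with pos 3 ('l'): match
Result: palindrome

1


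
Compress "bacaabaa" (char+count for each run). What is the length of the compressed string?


Input: bacaabaa
Runs:
  'b' x 1 => "b1"
  'a' x 1 => "a1"
  'c' x 1 => "c1"
  'a' x 2 => "a2"
  'b' x 1 => "b1"
  'a' x 2 => "a2"
Compressed: "b1a1c1a2b1a2"
Compressed length: 12

12


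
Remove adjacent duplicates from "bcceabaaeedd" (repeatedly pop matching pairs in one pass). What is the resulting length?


Input: bcceabaaeedd
Stack-based adjacent duplicate removal:
  Read 'b': push. Stack: b
  Read 'c': push. Stack: bc
  Read 'c': matches stack top 'c' => pop. Stack: b
  Read 'e': push. Stack: be
  Read 'a': push. Stack: bea
  Read 'b': push. Stack: beab
  Read 'a': push. Stack: beaba
  Read 'a': matches stack top 'a' => pop. Stack: beab
  Read 'e': push. Stack: beabe
  Read 'e': matches stack top 'e' => pop. Stack: beab
  Read 'd': push. Stack: beabd
  Read 'd': matches stack top 'd' => pop. Stack: beab
Final stack: "beab" (length 4)

4


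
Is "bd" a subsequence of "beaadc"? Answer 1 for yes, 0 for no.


Check if "bd" is a subsequence of "beaadc"
Greedy scan:
  Position 0 ('b'): matches sub[0] = 'b'
  Position 1 ('e'): no match needed
  Position 2 ('a'): no match needed
  Position 3 ('a'): no match needed
  Position 4 ('d'): matches sub[1] = 'd'
  Position 5 ('c'): no match needed
All 2 characters matched => is a subsequence

1


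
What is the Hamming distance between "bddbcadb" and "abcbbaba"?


Comparing "bddbcadb" and "abcbbaba" position by position:
  Position 0: 'b' vs 'a' => differ
  Position 1: 'd' vs 'b' => differ
  Position 2: 'd' vs 'c' => differ
  Position 3: 'b' vs 'b' => same
  Position 4: 'c' vs 'b' => differ
  Position 5: 'a' vs 'a' => same
  Position 6: 'd' vs 'b' => differ
  Position 7: 'b' vs 'a' => differ
Total differences (Hamming distance): 6

6


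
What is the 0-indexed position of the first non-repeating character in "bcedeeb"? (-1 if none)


Input: bcedeeb
Character frequencies:
  'b': 2
  'c': 1
  'd': 1
  'e': 3
Scanning left to right for freq == 1:
  Position 0 ('b'): freq=2, skip
  Position 1 ('c'): unique! => answer = 1

1


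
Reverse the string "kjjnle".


Input: kjjnle
Reading characters right to left:
  Position 5: 'e'
  Position 4: 'l'
  Position 3: 'n'
  Position 2: 'j'
  Position 1: 'j'
  Position 0: 'k'
Reversed: elnjjk

elnjjk


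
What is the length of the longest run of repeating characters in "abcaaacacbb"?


Input: "abcaaacacbb"
Scanning for longest run:
  Position 1 ('b'): new char, reset run to 1
  Position 2 ('c'): new char, reset run to 1
  Position 3 ('a'): new char, reset run to 1
  Position 4 ('a'): continues run of 'a', length=2
  Position 5 ('a'): continues run of 'a', length=3
  Position 6 ('c'): new char, reset run to 1
  Position 7 ('a'): new char, reset run to 1
  Position 8 ('c'): new char, reset run to 1
  Position 9 ('b'): new char, reset run to 1
  Position 10 ('b'): continues run of 'b', length=2
Longest run: 'a' with length 3

3


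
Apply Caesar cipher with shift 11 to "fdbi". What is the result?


Caesar cipher: shift "fdbi" by 11
  'f' (pos 5) + 11 = pos 16 = 'q'
  'd' (pos 3) + 11 = pos 14 = 'o'
  'b' (pos 1) + 11 = pos 12 = 'm'
  'i' (pos 8) + 11 = pos 19 = 't'
Result: qomt

qomt


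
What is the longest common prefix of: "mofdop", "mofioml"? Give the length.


Words: mofdop, mofioml
  Position 0: all 'm' => match
  Position 1: all 'o' => match
  Position 2: all 'f' => match
  Position 3: ('d', 'i') => mismatch, stop
LCP = "mof" (length 3)

3


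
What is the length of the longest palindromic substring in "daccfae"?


Input: "daccfae"
Checking substrings for palindromes:
  [2:4] "cc" (len 2) => palindrome
Longest palindromic substring: "cc" with length 2

2


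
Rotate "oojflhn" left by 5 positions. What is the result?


Input: "oojflhn", rotate left by 5
First 5 characters: "oojfl"
Remaining characters: "hn"
Concatenate remaining + first: "hn" + "oojfl" = "hnoojfl"

hnoojfl


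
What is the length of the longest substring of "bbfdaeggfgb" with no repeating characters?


Input: "bbfdaeggfgb"
Sliding window (track last position of each char):
  Position 0 ('b'): window [0,0] length 1 -- new best
  Position 1 ('b'): repeat (last at 0), move window start to 1
  Position 1 ('b'): window [1,1] length 1
  Position 2 ('f'): window [1,2] length 2 -- new best
  Position 3 ('d'): window [1,3] length 3 -- new best
  Position 4 ('a'): window [1,4] length 4 -- new best
  Position 5 ('e'): window [1,5] length 5 -- new best
  Position 6 ('g'): window [1,6] length 6 -- new best
  Position 7 ('g'): repeat (last at 6), move window start to 7
  Position 7 ('g'): window [7,7] length 1
  Position 8 ('f'): window [7,8] length 2
  Position 9 ('g'): repeat (last at 7), move window start to 8
  Position 9 ('g'): window [8,9] length 2
  Position 10 ('b'): window [8,10] length 3
Longest substring with no repeats: "bfdaeg" with length 6

6


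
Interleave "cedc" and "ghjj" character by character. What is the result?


Interleaving "cedc" and "ghjj":
  Position 0: 'c' from first, 'g' from second => "cg"
  Position 1: 'e' from first, 'h' from second => "eh"
  Position 2: 'd' from first, 'j' from second => "dj"
  Position 3: 'c' from first, 'j' from second => "cj"
Result: cgehdjcj

cgehdjcj


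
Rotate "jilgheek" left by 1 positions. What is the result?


Input: "jilgheek", rotate left by 1
First 1 characters: "j"
Remaining characters: "ilgheek"
Concatenate remaining + first: "ilgheek" + "j" = "ilgheekj"

ilgheekj


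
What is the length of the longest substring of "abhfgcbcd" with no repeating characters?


Input: "abhfgcbcd"
Sliding window (track last position of each char):
  Position 0 ('a'): window [0,0] length 1 -- new best
  Position 1 ('b'): window [0,1] length 2 -- new best
  Position 2 ('h'): window [0,2] length 3 -- new best
  Position 3 ('f'): window [0,3] length 4 -- new best
  Position 4 ('g'): window [0,4] length 5 -- new best
  Position 5 ('c'): window [0,5] length 6 -- new best
  Position 6 ('b'): repeat (last at 1), move window start to 2
  Position 6 ('b'): window [2,6] length 5
  Position 7 ('c'): repeat (last at 5), move window start to 6
  Position 7 ('c'): window [6,7] length 2
  Position 8 ('d'): window [6,8] length 3
Longest substring with no repeats: "abhfgc" with length 6

6


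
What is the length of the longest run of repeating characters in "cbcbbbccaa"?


Input: "cbcbbbccaa"
Scanning for longest run:
  Position 1 ('b'): new char, reset run to 1
  Position 2 ('c'): new char, reset run to 1
  Position 3 ('b'): new char, reset run to 1
  Position 4 ('b'): continues run of 'b', length=2
  Position 5 ('b'): continues run of 'b', length=3
  Position 6 ('c'): new char, reset run to 1
  Position 7 ('c'): continues run of 'c', length=2
  Position 8 ('a'): new char, reset run to 1
  Position 9 ('a'): continues run of 'a', length=2
Longest run: 'b' with length 3

3


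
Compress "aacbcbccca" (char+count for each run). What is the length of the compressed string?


Input: aacbcbccca
Runs:
  'a' x 2 => "a2"
  'c' x 1 => "c1"
  'b' x 1 => "b1"
  'c' x 1 => "c1"
  'b' x 1 => "b1"
  'c' x 3 => "c3"
  'a' x 1 => "a1"
Compressed: "a2c1b1c1b1c3a1"
Compressed length: 14

14


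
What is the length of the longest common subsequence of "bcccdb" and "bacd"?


LCS of "bcccdb" and "bacd"
DP table:
           b    a    c    d
      0    0    0    0    0
  b   0    1    1    1    1
  c   0    1    1    2    2
  c   0    1    1    2    2
  c   0    1    1    2    2
  d   0    1    1    2    3
  b   0    1    1    2    3
LCS length = dp[6][4] = 3

3


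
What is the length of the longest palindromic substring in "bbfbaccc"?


Input: "bbfbaccc"
Checking substrings for palindromes:
  [1:4] "bfb" (len 3) => palindrome
  [5:8] "ccc" (len 3) => palindrome
  [0:2] "bb" (len 2) => palindrome
  [5:7] "cc" (len 2) => palindrome
  [6:8] "cc" (len 2) => palindrome
Longest palindromic substring: "bfb" with length 3

3


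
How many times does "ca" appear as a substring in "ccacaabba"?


Searching for "ca" in "ccacaabba"
Scanning each position:
  Position 0: "cc" => no
  Position 1: "ca" => MATCH
  Position 2: "ac" => no
  Position 3: "ca" => MATCH
  Position 4: "aa" => no
  Position 5: "ab" => no
  Position 6: "bb" => no
  Position 7: "ba" => no
Total occurrences: 2

2


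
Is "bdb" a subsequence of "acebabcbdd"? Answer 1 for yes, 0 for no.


Check if "bdb" is a subsequence of "acebabcbdd"
Greedy scan:
  Position 0 ('a'): no match needed
  Position 1 ('c'): no match needed
  Position 2 ('e'): no match needed
  Position 3 ('b'): matches sub[0] = 'b'
  Position 4 ('a'): no match needed
  Position 5 ('b'): no match needed
  Position 6 ('c'): no match needed
  Position 7 ('b'): no match needed
  Position 8 ('d'): matches sub[1] = 'd'
  Position 9 ('d'): no match needed
Only matched 2/3 characters => not a subsequence

0


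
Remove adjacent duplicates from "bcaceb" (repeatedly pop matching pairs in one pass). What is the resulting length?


Input: bcaceb
Stack-based adjacent duplicate removal:
  Read 'b': push. Stack: b
  Read 'c': push. Stack: bc
  Read 'a': push. Stack: bca
  Read 'c': push. Stack: bcac
  Read 'e': push. Stack: bcace
  Read 'b': push. Stack: bcaceb
Final stack: "bcaceb" (length 6)

6


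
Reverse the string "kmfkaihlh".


Input: kmfkaihlh
Reading characters right to left:
  Position 8: 'h'
  Position 7: 'l'
  Position 6: 'h'
  Position 5: 'i'
  Position 4: 'a'
  Position 3: 'k'
  Position 2: 'f'
  Position 1: 'm'
  Position 0: 'k'
Reversed: hlhiakfmk

hlhiakfmk


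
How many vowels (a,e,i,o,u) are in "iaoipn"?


Input: iaoipn
Checking each character:
  'i' at position 0: vowel (running total: 1)
  'a' at position 1: vowel (running total: 2)
  'o' at position 2: vowel (running total: 3)
  'i' at position 3: vowel (running total: 4)
  'p' at position 4: consonant
  'n' at position 5: consonant
Total vowels: 4

4


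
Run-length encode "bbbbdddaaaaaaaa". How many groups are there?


Input: bbbbdddaaaaaaaa
Scanning for consecutive runs:
  Group 1: 'b' x 4 (positions 0-3)
  Group 2: 'd' x 3 (positions 4-6)
  Group 3: 'a' x 8 (positions 7-14)
Total groups: 3

3


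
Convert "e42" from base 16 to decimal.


Input: "e42" in base 16
Positional expansion:
  Digit 'e' (value 14) x 16^2 = 3584
  Digit '4' (value 4) x 16^1 = 64
  Digit '2' (value 2) x 16^0 = 2
Sum = 3650

3650


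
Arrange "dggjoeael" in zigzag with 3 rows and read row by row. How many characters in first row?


Zigzag "dggjoeael" into 3 rows:
Placing characters:
  'd' => row 0
  'g' => row 1
  'g' => row 2
  'j' => row 1
  'o' => row 0
  'e' => row 1
  'a' => row 2
  'e' => row 1
  'l' => row 0
Rows:
  Row 0: "dol"
  Row 1: "gjee"
  Row 2: "ga"
First row length: 3

3


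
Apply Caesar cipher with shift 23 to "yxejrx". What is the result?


Caesar cipher: shift "yxejrx" by 23
  'y' (pos 24) + 23 = pos 21 = 'v'
  'x' (pos 23) + 23 = pos 20 = 'u'
  'e' (pos 4) + 23 = pos 1 = 'b'
  'j' (pos 9) + 23 = pos 6 = 'g'
  'r' (pos 17) + 23 = pos 14 = 'o'
  'x' (pos 23) + 23 = pos 20 = 'u'
Result: vubgou

vubgou


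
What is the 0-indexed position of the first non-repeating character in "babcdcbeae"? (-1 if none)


Input: babcdcbeae
Character frequencies:
  'a': 2
  'b': 3
  'c': 2
  'd': 1
  'e': 2
Scanning left to right for freq == 1:
  Position 0 ('b'): freq=3, skip
  Position 1 ('a'): freq=2, skip
  Position 2 ('b'): freq=3, skip
  Position 3 ('c'): freq=2, skip
  Position 4 ('d'): unique! => answer = 4

4


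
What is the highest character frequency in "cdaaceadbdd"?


Input: cdaaceadbdd
Character counts:
  'a': 3
  'b': 1
  'c': 2
  'd': 4
  'e': 1
Maximum frequency: 4

4


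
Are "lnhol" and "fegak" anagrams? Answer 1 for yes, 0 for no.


Strings: "lnhol", "fegak"
Sorted first:  hllno
Sorted second: aefgk
Differ at position 0: 'h' vs 'a' => not anagrams

0


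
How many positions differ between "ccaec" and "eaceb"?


Comparing "ccaec" and "eaceb" position by position:
  Position 0: 'c' vs 'e' => DIFFER
  Position 1: 'c' vs 'a' => DIFFER
  Position 2: 'a' vs 'c' => DIFFER
  Position 3: 'e' vs 'e' => same
  Position 4: 'c' vs 'b' => DIFFER
Positions that differ: 4

4


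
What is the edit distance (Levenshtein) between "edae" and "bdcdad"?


Computing edit distance: "edae" -> "bdcdad"
DP table:
           b    d    c    d    a    d
      0    1    2    3    4    5    6
  e   1    1    2    3    4    5    6
  d   2    2    1    2    3    4    5
  a   3    3    2    2    3    3    4
  e   4    4    3    3    3    4    4
Edit distance = dp[4][6] = 4

4


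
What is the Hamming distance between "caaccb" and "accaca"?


Comparing "caaccb" and "accaca" position by position:
  Position 0: 'c' vs 'a' => differ
  Position 1: 'a' vs 'c' => differ
  Position 2: 'a' vs 'c' => differ
  Position 3: 'c' vs 'a' => differ
  Position 4: 'c' vs 'c' => same
  Position 5: 'b' vs 'a' => differ
Total differences (Hamming distance): 5

5


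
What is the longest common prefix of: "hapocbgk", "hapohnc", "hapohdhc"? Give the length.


Words: hapocbgk, hapohnc, hapohdhc
  Position 0: all 'h' => match
  Position 1: all 'a' => match
  Position 2: all 'p' => match
  Position 3: all 'o' => match
  Position 4: ('c', 'h', 'h') => mismatch, stop
LCP = "hapo" (length 4)

4


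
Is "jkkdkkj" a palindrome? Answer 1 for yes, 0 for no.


Input: jkkdkkj
Reversed: jkkdkkj
  Compare pos 0 ('j') with pos 6 ('j'): match
  Compare pos 1 ('k') with pos 5 ('k'): match
  Compare pos 2 ('k') with pos 4 ('k'): match
Result: palindrome

1


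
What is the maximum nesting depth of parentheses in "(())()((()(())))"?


Input: "(())()((()(())))"
Tracking depth:
  Position 0 '(': depth becomes 1
  Position 1 '(': depth becomes 2
  Position 2 ')': depth becomes 1
  Position 3 ')': depth becomes 0
  Position 4 '(': depth becomes 1
  Position 5 ')': depth becomes 0
  Position 6 '(': depth becomes 1
  Position 7 '(': depth becomes 2
  Position 8 '(': depth becomes 3
  Position 9 ')': depth becomes 2
  Position 10 '(': depth becomes 3
  Position 11 '(': depth becomes 4
  Position 12 ')': depth becomes 3
  Position 13 ')': depth becomes 2
  Position 14 ')': depth becomes 1
  Position 15 ')': depth becomes 0
Maximum depth reached: 4

4


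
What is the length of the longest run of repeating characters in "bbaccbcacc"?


Input: "bbaccbcacc"
Scanning for longest run:
  Position 1 ('b'): continues run of 'b', length=2
  Position 2 ('a'): new char, reset run to 1
  Position 3 ('c'): new char, reset run to 1
  Position 4 ('c'): continues run of 'c', length=2
  Position 5 ('b'): new char, reset run to 1
  Position 6 ('c'): new char, reset run to 1
  Position 7 ('a'): new char, reset run to 1
  Position 8 ('c'): new char, reset run to 1
  Position 9 ('c'): continues run of 'c', length=2
Longest run: 'b' with length 2

2


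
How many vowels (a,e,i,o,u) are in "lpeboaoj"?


Input: lpeboaoj
Checking each character:
  'l' at position 0: consonant
  'p' at position 1: consonant
  'e' at position 2: vowel (running total: 1)
  'b' at position 3: consonant
  'o' at position 4: vowel (running total: 2)
  'a' at position 5: vowel (running total: 3)
  'o' at position 6: vowel (running total: 4)
  'j' at position 7: consonant
Total vowels: 4

4


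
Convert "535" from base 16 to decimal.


Input: "535" in base 16
Positional expansion:
  Digit '5' (value 5) x 16^2 = 1280
  Digit '3' (value 3) x 16^1 = 48
  Digit '5' (value 5) x 16^0 = 5
Sum = 1333

1333


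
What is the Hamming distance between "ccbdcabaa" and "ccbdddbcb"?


Comparing "ccbdcabaa" and "ccbdddbcb" position by position:
  Position 0: 'c' vs 'c' => same
  Position 1: 'c' vs 'c' => same
  Position 2: 'b' vs 'b' => same
  Position 3: 'd' vs 'd' => same
  Position 4: 'c' vs 'd' => differ
  Position 5: 'a' vs 'd' => differ
  Position 6: 'b' vs 'b' => same
  Position 7: 'a' vs 'c' => differ
  Position 8: 'a' vs 'b' => differ
Total differences (Hamming distance): 4

4


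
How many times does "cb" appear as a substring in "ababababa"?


Searching for "cb" in "ababababa"
Scanning each position:
  Position 0: "ab" => no
  Position 1: "ba" => no
  Position 2: "ab" => no
  Position 3: "ba" => no
  Position 4: "ab" => no
  Position 5: "ba" => no
  Position 6: "ab" => no
  Position 7: "ba" => no
Total occurrences: 0

0


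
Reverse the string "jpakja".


Input: jpakja
Reading characters right to left:
  Position 5: 'a'
  Position 4: 'j'
  Position 3: 'k'
  Position 2: 'a'
  Position 1: 'p'
  Position 0: 'j'
Reversed: ajkapj

ajkapj


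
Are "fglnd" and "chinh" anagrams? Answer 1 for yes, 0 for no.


Strings: "fglnd", "chinh"
Sorted first:  dfgln
Sorted second: chhin
Differ at position 0: 'd' vs 'c' => not anagrams

0


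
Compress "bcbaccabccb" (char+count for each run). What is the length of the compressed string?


Input: bcbaccabccb
Runs:
  'b' x 1 => "b1"
  'c' x 1 => "c1"
  'b' x 1 => "b1"
  'a' x 1 => "a1"
  'c' x 2 => "c2"
  'a' x 1 => "a1"
  'b' x 1 => "b1"
  'c' x 2 => "c2"
  'b' x 1 => "b1"
Compressed: "b1c1b1a1c2a1b1c2b1"
Compressed length: 18

18


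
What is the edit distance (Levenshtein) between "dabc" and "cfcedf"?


Computing edit distance: "dabc" -> "cfcedf"
DP table:
           c    f    c    e    d    f
      0    1    2    3    4    5    6
  d   1    1    2    3    4    4    5
  a   2    2    2    3    4    5    5
  b   3    3    3    3    4    5    6
  c   4    3    4    3    4    5    6
Edit distance = dp[4][6] = 6

6


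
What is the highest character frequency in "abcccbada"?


Input: abcccbada
Character counts:
  'a': 3
  'b': 2
  'c': 3
  'd': 1
Maximum frequency: 3

3


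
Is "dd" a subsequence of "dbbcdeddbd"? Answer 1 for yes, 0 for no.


Check if "dd" is a subsequence of "dbbcdeddbd"
Greedy scan:
  Position 0 ('d'): matches sub[0] = 'd'
  Position 1 ('b'): no match needed
  Position 2 ('b'): no match needed
  Position 3 ('c'): no match needed
  Position 4 ('d'): matches sub[1] = 'd'
  Position 5 ('e'): no match needed
  Position 6 ('d'): no match needed
  Position 7 ('d'): no match needed
  Position 8 ('b'): no match needed
  Position 9 ('d'): no match needed
All 2 characters matched => is a subsequence

1


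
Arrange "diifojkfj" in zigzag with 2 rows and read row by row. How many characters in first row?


Zigzag "diifojkfj" into 2 rows:
Placing characters:
  'd' => row 0
  'i' => row 1
  'i' => row 0
  'f' => row 1
  'o' => row 0
  'j' => row 1
  'k' => row 0
  'f' => row 1
  'j' => row 0
Rows:
  Row 0: "diokj"
  Row 1: "ifjf"
First row length: 5

5


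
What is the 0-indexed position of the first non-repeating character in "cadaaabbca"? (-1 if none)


Input: cadaaabbca
Character frequencies:
  'a': 5
  'b': 2
  'c': 2
  'd': 1
Scanning left to right for freq == 1:
  Position 0 ('c'): freq=2, skip
  Position 1 ('a'): freq=5, skip
  Position 2 ('d'): unique! => answer = 2

2


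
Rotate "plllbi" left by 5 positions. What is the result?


Input: "plllbi", rotate left by 5
First 5 characters: "plllb"
Remaining characters: "i"
Concatenate remaining + first: "i" + "plllb" = "iplllb"

iplllb


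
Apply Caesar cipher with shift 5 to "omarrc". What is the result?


Caesar cipher: shift "omarrc" by 5
  'o' (pos 14) + 5 = pos 19 = 't'
  'm' (pos 12) + 5 = pos 17 = 'r'
  'a' (pos 0) + 5 = pos 5 = 'f'
  'r' (pos 17) + 5 = pos 22 = 'w'
  'r' (pos 17) + 5 = pos 22 = 'w'
  'c' (pos 2) + 5 = pos 7 = 'h'
Result: trfwwh

trfwwh


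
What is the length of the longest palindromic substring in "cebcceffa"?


Input: "cebcceffa"
Checking substrings for palindromes:
  [3:5] "cc" (len 2) => palindrome
  [6:8] "ff" (len 2) => palindrome
Longest palindromic substring: "cc" with length 2

2


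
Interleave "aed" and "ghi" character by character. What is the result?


Interleaving "aed" and "ghi":
  Position 0: 'a' from first, 'g' from second => "ag"
  Position 1: 'e' from first, 'h' from second => "eh"
  Position 2: 'd' from first, 'i' from second => "di"
Result: agehdi

agehdi


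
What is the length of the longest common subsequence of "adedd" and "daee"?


LCS of "adedd" and "daee"
DP table:
           d    a    e    e
      0    0    0    0    0
  a   0    0    1    1    1
  d   0    1    1    1    1
  e   0    1    1    2    2
  d   0    1    1    2    2
  d   0    1    1    2    2
LCS length = dp[5][4] = 2

2


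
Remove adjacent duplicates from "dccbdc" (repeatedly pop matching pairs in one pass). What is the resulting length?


Input: dccbdc
Stack-based adjacent duplicate removal:
  Read 'd': push. Stack: d
  Read 'c': push. Stack: dc
  Read 'c': matches stack top 'c' => pop. Stack: d
  Read 'b': push. Stack: db
  Read 'd': push. Stack: dbd
  Read 'c': push. Stack: dbdc
Final stack: "dbdc" (length 4)

4


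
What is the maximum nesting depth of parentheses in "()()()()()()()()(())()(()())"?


Input: "()()()()()()()()(())()(()())"
Tracking depth:
  Position 0 '(': depth becomes 1
  Position 1 ')': depth becomes 0
  Position 2 '(': depth becomes 1
  Position 3 ')': depth becomes 0
  Position 4 '(': depth becomes 1
  Position 5 ')': depth becomes 0
  Position 6 '(': depth becomes 1
  Position 7 ')': depth becomes 0
  Position 8 '(': depth becomes 1
  Position 9 ')': depth becomes 0
  Position 10 '(': depth becomes 1
  Position 11 ')': depth becomes 0
  Position 12 '(': depth becomes 1
  Position 13 ')': depth becomes 0
  Position 14 '(': depth becomes 1
  Position 15 ')': depth becomes 0
  Position 16 '(': depth becomes 1
  Position 17 '(': depth becomes 2
  Position 18 ')': depth becomes 1
  Position 19 ')': depth becomes 0
  Position 20 '(': depth becomes 1
  Position 21 ')': depth becomes 0
  Position 22 '(': depth becomes 1
  Position 23 '(': depth becomes 2
  Position 24 ')': depth becomes 1
  Position 25 '(': depth becomes 2
  Position 26 ')': depth becomes 1
  Position 27 ')': depth becomes 0
Maximum depth reached: 2

2


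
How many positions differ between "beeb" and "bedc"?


Comparing "beeb" and "bedc" position by position:
  Position 0: 'b' vs 'b' => same
  Position 1: 'e' vs 'e' => same
  Position 2: 'e' vs 'd' => DIFFER
  Position 3: 'b' vs 'c' => DIFFER
Positions that differ: 2

2


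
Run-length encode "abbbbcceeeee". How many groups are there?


Input: abbbbcceeeee
Scanning for consecutive runs:
  Group 1: 'a' x 1 (positions 0-0)
  Group 2: 'b' x 4 (positions 1-4)
  Group 3: 'c' x 2 (positions 5-6)
  Group 4: 'e' x 5 (positions 7-11)
Total groups: 4

4


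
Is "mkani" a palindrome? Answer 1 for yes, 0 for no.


Input: mkani
Reversed: inakm
  Compare pos 0 ('m') with pos 4 ('i'): MISMATCH
  Compare pos 1 ('k') with pos 3 ('n'): MISMATCH
Result: not a palindrome

0


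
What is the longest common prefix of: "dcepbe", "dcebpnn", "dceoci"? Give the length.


Words: dcepbe, dcebpnn, dceoci
  Position 0: all 'd' => match
  Position 1: all 'c' => match
  Position 2: all 'e' => match
  Position 3: ('p', 'b', 'o') => mismatch, stop
LCP = "dce" (length 3)

3


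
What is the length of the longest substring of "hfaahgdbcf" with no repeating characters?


Input: "hfaahgdbcf"
Sliding window (track last position of each char):
  Position 0 ('h'): window [0,0] length 1 -- new best
  Position 1 ('f'): window [0,1] length 2 -- new best
  Position 2 ('a'): window [0,2] length 3 -- new best
  Position 3 ('a'): repeat (last at 2), move window start to 3
  Position 3 ('a'): window [3,3] length 1
  Position 4 ('h'): window [3,4] length 2
  Position 5 ('g'): window [3,5] length 3
  Position 6 ('d'): window [3,6] length 4 -- new best
  Position 7 ('b'): window [3,7] length 5 -- new best
  Position 8 ('c'): window [3,8] length 6 -- new best
  Position 9 ('f'): window [3,9] length 7 -- new best
Longest substring with no repeats: "ahgdbcf" with length 7

7


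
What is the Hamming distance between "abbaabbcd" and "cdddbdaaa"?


Comparing "abbaabbcd" and "cdddbdaaa" position by position:
  Position 0: 'a' vs 'c' => differ
  Position 1: 'b' vs 'd' => differ
  Position 2: 'b' vs 'd' => differ
  Position 3: 'a' vs 'd' => differ
  Position 4: 'a' vs 'b' => differ
  Position 5: 'b' vs 'd' => differ
  Position 6: 'b' vs 'a' => differ
  Position 7: 'c' vs 'a' => differ
  Position 8: 'd' vs 'a' => differ
Total differences (Hamming distance): 9

9


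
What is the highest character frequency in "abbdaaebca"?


Input: abbdaaebca
Character counts:
  'a': 4
  'b': 3
  'c': 1
  'd': 1
  'e': 1
Maximum frequency: 4

4


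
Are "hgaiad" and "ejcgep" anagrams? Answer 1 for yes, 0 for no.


Strings: "hgaiad", "ejcgep"
Sorted first:  aadghi
Sorted second: ceegjp
Differ at position 0: 'a' vs 'c' => not anagrams

0


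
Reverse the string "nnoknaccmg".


Input: nnoknaccmg
Reading characters right to left:
  Position 9: 'g'
  Position 8: 'm'
  Position 7: 'c'
  Position 6: 'c'
  Position 5: 'a'
  Position 4: 'n'
  Position 3: 'k'
  Position 2: 'o'
  Position 1: 'n'
  Position 0: 'n'
Reversed: gmccankonn

gmccankonn


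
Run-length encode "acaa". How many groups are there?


Input: acaa
Scanning for consecutive runs:
  Group 1: 'a' x 1 (positions 0-0)
  Group 2: 'c' x 1 (positions 1-1)
  Group 3: 'a' x 2 (positions 2-3)
Total groups: 3

3


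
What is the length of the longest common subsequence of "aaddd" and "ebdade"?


LCS of "aaddd" and "ebdade"
DP table:
           e    b    d    a    d    e
      0    0    0    0    0    0    0
  a   0    0    0    0    1    1    1
  a   0    0    0    0    1    1    1
  d   0    0    0    1    1    2    2
  d   0    0    0    1    1    2    2
  d   0    0    0    1    1    2    2
LCS length = dp[5][6] = 2

2


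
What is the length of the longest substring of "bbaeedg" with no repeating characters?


Input: "bbaeedg"
Sliding window (track last position of each char):
  Position 0 ('b'): window [0,0] length 1 -- new best
  Position 1 ('b'): repeat (last at 0), move window start to 1
  Position 1 ('b'): window [1,1] length 1
  Position 2 ('a'): window [1,2] length 2 -- new best
  Position 3 ('e'): window [1,3] length 3 -- new best
  Position 4 ('e'): repeat (last at 3), move window start to 4
  Position 4 ('e'): window [4,4] length 1
  Position 5 ('d'): window [4,5] length 2
  Position 6 ('g'): window [4,6] length 3
Longest substring with no repeats: "bae" with length 3

3


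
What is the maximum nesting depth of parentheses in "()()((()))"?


Input: "()()((()))"
Tracking depth:
  Position 0 '(': depth becomes 1
  Position 1 ')': depth becomes 0
  Position 2 '(': depth becomes 1
  Position 3 ')': depth becomes 0
  Position 4 '(': depth becomes 1
  Position 5 '(': depth becomes 2
  Position 6 '(': depth becomes 3
  Position 7 ')': depth becomes 2
  Position 8 ')': depth becomes 1
  Position 9 ')': depth becomes 0
Maximum depth reached: 3

3


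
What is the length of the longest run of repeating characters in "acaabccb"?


Input: "acaabccb"
Scanning for longest run:
  Position 1 ('c'): new char, reset run to 1
  Position 2 ('a'): new char, reset run to 1
  Position 3 ('a'): continues run of 'a', length=2
  Position 4 ('b'): new char, reset run to 1
  Position 5 ('c'): new char, reset run to 1
  Position 6 ('c'): continues run of 'c', length=2
  Position 7 ('b'): new char, reset run to 1
Longest run: 'a' with length 2

2


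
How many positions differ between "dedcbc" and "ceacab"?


Comparing "dedcbc" and "ceacab" position by position:
  Position 0: 'd' vs 'c' => DIFFER
  Position 1: 'e' vs 'e' => same
  Position 2: 'd' vs 'a' => DIFFER
  Position 3: 'c' vs 'c' => same
  Position 4: 'b' vs 'a' => DIFFER
  Position 5: 'c' vs 'b' => DIFFER
Positions that differ: 4

4


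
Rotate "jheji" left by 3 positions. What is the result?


Input: "jheji", rotate left by 3
First 3 characters: "jhe"
Remaining characters: "ji"
Concatenate remaining + first: "ji" + "jhe" = "jijhe"

jijhe


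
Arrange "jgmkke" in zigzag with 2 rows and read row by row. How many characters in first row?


Zigzag "jgmkke" into 2 rows:
Placing characters:
  'j' => row 0
  'g' => row 1
  'm' => row 0
  'k' => row 1
  'k' => row 0
  'e' => row 1
Rows:
  Row 0: "jmk"
  Row 1: "gke"
First row length: 3

3


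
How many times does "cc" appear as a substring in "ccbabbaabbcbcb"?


Searching for "cc" in "ccbabbaabbcbcb"
Scanning each position:
  Position 0: "cc" => MATCH
  Position 1: "cb" => no
  Position 2: "ba" => no
  Position 3: "ab" => no
  Position 4: "bb" => no
  Position 5: "ba" => no
  Position 6: "aa" => no
  Position 7: "ab" => no
  Position 8: "bb" => no
  Position 9: "bc" => no
  Position 10: "cb" => no
  Position 11: "bc" => no
  Position 12: "cb" => no
Total occurrences: 1

1


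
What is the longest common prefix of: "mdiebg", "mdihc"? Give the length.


Words: mdiebg, mdihc
  Position 0: all 'm' => match
  Position 1: all 'd' => match
  Position 2: all 'i' => match
  Position 3: ('e', 'h') => mismatch, stop
LCP = "mdi" (length 3)

3


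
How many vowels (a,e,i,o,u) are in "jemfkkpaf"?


Input: jemfkkpaf
Checking each character:
  'j' at position 0: consonant
  'e' at position 1: vowel (running total: 1)
  'm' at position 2: consonant
  'f' at position 3: consonant
  'k' at position 4: consonant
  'k' at position 5: consonant
  'p' at position 6: consonant
  'a' at position 7: vowel (running total: 2)
  'f' at position 8: consonant
Total vowels: 2

2


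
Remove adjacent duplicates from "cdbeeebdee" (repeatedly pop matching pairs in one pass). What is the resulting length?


Input: cdbeeebdee
Stack-based adjacent duplicate removal:
  Read 'c': push. Stack: c
  Read 'd': push. Stack: cd
  Read 'b': push. Stack: cdb
  Read 'e': push. Stack: cdbe
  Read 'e': matches stack top 'e' => pop. Stack: cdb
  Read 'e': push. Stack: cdbe
  Read 'b': push. Stack: cdbeb
  Read 'd': push. Stack: cdbebd
  Read 'e': push. Stack: cdbebde
  Read 'e': matches stack top 'e' => pop. Stack: cdbebd
Final stack: "cdbebd" (length 6)

6


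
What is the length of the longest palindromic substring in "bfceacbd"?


Input: "bfceacbd"
Checking substrings for palindromes:
  No multi-char palindromic substrings found
Longest palindromic substring: "b" with length 1

1


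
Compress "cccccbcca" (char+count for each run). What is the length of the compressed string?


Input: cccccbcca
Runs:
  'c' x 5 => "c5"
  'b' x 1 => "b1"
  'c' x 2 => "c2"
  'a' x 1 => "a1"
Compressed: "c5b1c2a1"
Compressed length: 8

8


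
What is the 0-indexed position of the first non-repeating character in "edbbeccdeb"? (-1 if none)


Input: edbbeccdeb
Character frequencies:
  'b': 3
  'c': 2
  'd': 2
  'e': 3
Scanning left to right for freq == 1:
  Position 0 ('e'): freq=3, skip
  Position 1 ('d'): freq=2, skip
  Position 2 ('b'): freq=3, skip
  Position 3 ('b'): freq=3, skip
  Position 4 ('e'): freq=3, skip
  Position 5 ('c'): freq=2, skip
  Position 6 ('c'): freq=2, skip
  Position 7 ('d'): freq=2, skip
  Position 8 ('e'): freq=3, skip
  Position 9 ('b'): freq=3, skip
  No unique character found => answer = -1

-1


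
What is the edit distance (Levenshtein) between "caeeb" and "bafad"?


Computing edit distance: "caeeb" -> "bafad"
DP table:
           b    a    f    a    d
      0    1    2    3    4    5
  c   1    1    2    3    4    5
  a   2    2    1    2    3    4
  e   3    3    2    2    3    4
  e   4    4    3    3    3    4
  b   5    4    4    4    4    4
Edit distance = dp[5][5] = 4

4


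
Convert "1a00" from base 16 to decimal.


Input: "1a00" in base 16
Positional expansion:
  Digit '1' (value 1) x 16^3 = 4096
  Digit 'a' (value 10) x 16^2 = 2560
  Digit '0' (value 0) x 16^1 = 0
  Digit '0' (value 0) x 16^0 = 0
Sum = 6656

6656


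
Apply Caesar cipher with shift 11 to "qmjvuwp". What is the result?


Caesar cipher: shift "qmjvuwp" by 11
  'q' (pos 16) + 11 = pos 1 = 'b'
  'm' (pos 12) + 11 = pos 23 = 'x'
  'j' (pos 9) + 11 = pos 20 = 'u'
  'v' (pos 21) + 11 = pos 6 = 'g'
  'u' (pos 20) + 11 = pos 5 = 'f'
  'w' (pos 22) + 11 = pos 7 = 'h'
  'p' (pos 15) + 11 = pos 0 = 'a'
Result: bxugfha

bxugfha


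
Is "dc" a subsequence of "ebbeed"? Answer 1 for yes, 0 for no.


Check if "dc" is a subsequence of "ebbeed"
Greedy scan:
  Position 0 ('e'): no match needed
  Position 1 ('b'): no match needed
  Position 2 ('b'): no match needed
  Position 3 ('e'): no match needed
  Position 4 ('e'): no match needed
  Position 5 ('d'): matches sub[0] = 'd'
Only matched 1/2 characters => not a subsequence

0


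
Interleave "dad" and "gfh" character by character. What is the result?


Interleaving "dad" and "gfh":
  Position 0: 'd' from first, 'g' from second => "dg"
  Position 1: 'a' from first, 'f' from second => "af"
  Position 2: 'd' from first, 'h' from second => "dh"
Result: dgafdh

dgafdh


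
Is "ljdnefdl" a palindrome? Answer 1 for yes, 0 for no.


Input: ljdnefdl
Reversed: ldfendjl
  Compare pos 0 ('l') with pos 7 ('l'): match
  Compare pos 1 ('j') with pos 6 ('d'): MISMATCH
  Compare pos 2 ('d') with pos 5 ('f'): MISMATCH
  Compare pos 3 ('n') with pos 4 ('e'): MISMATCH
Result: not a palindrome

0


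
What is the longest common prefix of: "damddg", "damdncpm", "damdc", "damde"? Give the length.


Words: damddg, damdncpm, damdc, damde
  Position 0: all 'd' => match
  Position 1: all 'a' => match
  Position 2: all 'm' => match
  Position 3: all 'd' => match
  Position 4: ('d', 'n', 'c', 'e') => mismatch, stop
LCP = "damd" (length 4)

4


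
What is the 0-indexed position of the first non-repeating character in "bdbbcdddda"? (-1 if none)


Input: bdbbcdddda
Character frequencies:
  'a': 1
  'b': 3
  'c': 1
  'd': 5
Scanning left to right for freq == 1:
  Position 0 ('b'): freq=3, skip
  Position 1 ('d'): freq=5, skip
  Position 2 ('b'): freq=3, skip
  Position 3 ('b'): freq=3, skip
  Position 4 ('c'): unique! => answer = 4

4


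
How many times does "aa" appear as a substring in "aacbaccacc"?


Searching for "aa" in "aacbaccacc"
Scanning each position:
  Position 0: "aa" => MATCH
  Position 1: "ac" => no
  Position 2: "cb" => no
  Position 3: "ba" => no
  Position 4: "ac" => no
  Position 5: "cc" => no
  Position 6: "ca" => no
  Position 7: "ac" => no
  Position 8: "cc" => no
Total occurrences: 1

1


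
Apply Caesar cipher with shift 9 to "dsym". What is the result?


Caesar cipher: shift "dsym" by 9
  'd' (pos 3) + 9 = pos 12 = 'm'
  's' (pos 18) + 9 = pos 1 = 'b'
  'y' (pos 24) + 9 = pos 7 = 'h'
  'm' (pos 12) + 9 = pos 21 = 'v'
Result: mbhv

mbhv


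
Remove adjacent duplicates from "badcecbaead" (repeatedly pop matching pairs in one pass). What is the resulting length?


Input: badcecbaead
Stack-based adjacent duplicate removal:
  Read 'b': push. Stack: b
  Read 'a': push. Stack: ba
  Read 'd': push. Stack: bad
  Read 'c': push. Stack: badc
  Read 'e': push. Stack: badce
  Read 'c': push. Stack: badcec
  Read 'b': push. Stack: badcecb
  Read 'a': push. Stack: badcecba
  Read 'e': push. Stack: badcecbae
  Read 'a': push. Stack: badcecbaea
  Read 'd': push. Stack: badcecbaead
Final stack: "badcecbaead" (length 11)

11


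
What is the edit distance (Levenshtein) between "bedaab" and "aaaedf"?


Computing edit distance: "bedaab" -> "aaaedf"
DP table:
           a    a    a    e    d    f
      0    1    2    3    4    5    6
  b   1    1    2    3    4    5    6
  e   2    2    2    3    3    4    5
  d   3    3    3    3    4    3    4
  a   4    3    3    3    4    4    4
  a   5    4    3    3    4    5    5
  b   6    5    4    4    4    5    6
Edit distance = dp[6][6] = 6

6


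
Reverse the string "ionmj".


Input: ionmj
Reading characters right to left:
  Position 4: 'j'
  Position 3: 'm'
  Position 2: 'n'
  Position 1: 'o'
  Position 0: 'i'
Reversed: jmnoi

jmnoi


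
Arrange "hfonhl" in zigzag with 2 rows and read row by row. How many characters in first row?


Zigzag "hfonhl" into 2 rows:
Placing characters:
  'h' => row 0
  'f' => row 1
  'o' => row 0
  'n' => row 1
  'h' => row 0
  'l' => row 1
Rows:
  Row 0: "hoh"
  Row 1: "fnl"
First row length: 3

3


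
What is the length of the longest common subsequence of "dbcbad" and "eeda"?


LCS of "dbcbad" and "eeda"
DP table:
           e    e    d    a
      0    0    0    0    0
  d   0    0    0    1    1
  b   0    0    0    1    1
  c   0    0    0    1    1
  b   0    0    0    1    1
  a   0    0    0    1    2
  d   0    0    0    1    2
LCS length = dp[6][4] = 2

2


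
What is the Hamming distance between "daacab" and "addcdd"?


Comparing "daacab" and "addcdd" position by position:
  Position 0: 'd' vs 'a' => differ
  Position 1: 'a' vs 'd' => differ
  Position 2: 'a' vs 'd' => differ
  Position 3: 'c' vs 'c' => same
  Position 4: 'a' vs 'd' => differ
  Position 5: 'b' vs 'd' => differ
Total differences (Hamming distance): 5

5
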